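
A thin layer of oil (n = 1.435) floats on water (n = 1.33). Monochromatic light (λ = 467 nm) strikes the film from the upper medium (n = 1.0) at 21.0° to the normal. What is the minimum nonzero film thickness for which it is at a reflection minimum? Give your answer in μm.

0.168 μm

Top surface (1.0 → 1.435): reflection off a higher-index medium gives a half-wave phase shift.
Bottom surface (1.435 → 1.33): reflection off a lower-index medium gives no phase shift.
Net: one phase inversion between the two reflected rays.
So the condition for destructive reflection is 2 n t cos θ_r = m λ.
Snell's law: 1.0 sin 21.0° = 1.435 sin θ_r → sin θ_r = 0.250, cos θ_r = 0.968.
Minimum nonzero at m = 1: t = λ / (2 n cos θ_r) = 467 / (2 × 1.435 × 0.968) = 168 nm.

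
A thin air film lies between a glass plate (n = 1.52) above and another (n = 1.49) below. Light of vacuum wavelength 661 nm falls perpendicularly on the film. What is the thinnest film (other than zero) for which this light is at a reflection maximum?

At the upper boundary (n = 1.52 to n = 1.0) the reflected ray undergoes no phase shift.
Bottom surface (1.0 → 1.49): reflection off a higher-index medium gives a half-wave phase shift.
Net: one phase inversion between the two reflected rays.
So the condition for constructive reflection is 2 n t = (m + ½) λ.
Minimum at m = 0: t = λ / (4 n) = 661 / (4 × 1.0) = 165 nm.

165 nm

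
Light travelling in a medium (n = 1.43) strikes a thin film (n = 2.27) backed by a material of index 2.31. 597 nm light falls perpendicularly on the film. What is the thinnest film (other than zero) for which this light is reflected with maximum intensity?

131 nm

At the upper boundary (n = 1.43 to n = 2.27) the reflected ray undergoes a half-wave phase shift.
Bottom surface (2.27 → 2.31): reflection off a higher-index medium gives a half-wave phase shift.
Net: no relative phase inversion (both shifts match).
So the condition for constructive reflection is 2 n t = m λ.
Minimum nonzero at m = 1: t = λ / (2 n) = 597 / (2 × 2.27) = 131 nm.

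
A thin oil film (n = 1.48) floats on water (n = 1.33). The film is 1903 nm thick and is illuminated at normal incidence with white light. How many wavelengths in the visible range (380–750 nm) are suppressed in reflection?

At the upper boundary (n = 1.0 to n = 1.48) the reflected ray undergoes a half-wave phase shift.
Bottom surface (1.48 → 1.33): reflection off a lower-index medium gives no phase shift.
The two reflections differ by half a wavelength.
With one net inversion, destructive interference in reflection requires 2 n t = m λ.
λ = 2 n t / m = 5633 / m nm.
m=7: 805 nm (IR); m=8: 704 nm (visible); m=9: 626 nm (visible); m=10: 563 nm (visible); m=11: 512 nm (visible); m=12: 469 nm (visible); m=13: 433 nm (visible); m=14: 402 nm (visible); m=15: 376 nm (UV).

7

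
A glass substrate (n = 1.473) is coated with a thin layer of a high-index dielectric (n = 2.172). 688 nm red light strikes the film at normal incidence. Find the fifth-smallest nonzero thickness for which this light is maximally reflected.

At the upper boundary (n = 1.0 to n = 2.172) the reflected ray undergoes a half-wave phase shift.
At the lower boundary (n = 2.172 to n = 1.473) the reflected ray undergoes no phase shift.
Exactly one π shift → a net half-wave offset.
So the condition for constructive reflection is 2 n t = (m + ½) λ.
The fifth-smallest nonzero thickness corresponds to m = 4: t = (m + ½) λ / (2 n) = 4.50 × 688 / (2 × 2.172) = 713 nm.

713 nm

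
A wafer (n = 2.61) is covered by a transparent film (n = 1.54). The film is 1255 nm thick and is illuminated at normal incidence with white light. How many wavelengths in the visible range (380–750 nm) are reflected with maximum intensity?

Ray reflecting at the top interface goes from n = 1.0 toward n = 1.54: a half-wave phase shift.
Ray reflecting at the bottom interface goes from n = 1.54 toward n = 2.61: a half-wave phase shift.
The two reflections carry the same phase change, so no net offset.
With no net inversion, constructive interference in reflection requires 2 n t = m λ.
λ = 2 n t / m = 3865 / m nm.
m=5: 773 nm (IR); m=6: 644 nm (visible); m=7: 552 nm (visible); m=8: 483 nm (visible); m=9: 429 nm (visible); m=10: 387 nm (visible); m=11: 351 nm (UV).

5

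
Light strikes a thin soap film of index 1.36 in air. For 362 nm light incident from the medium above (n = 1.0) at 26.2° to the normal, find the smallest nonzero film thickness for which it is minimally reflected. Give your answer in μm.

0.141 μm

Ray reflecting at the top interface goes from n = 1.0 toward n = 1.36: a half-wave phase shift.
Ray reflecting at the bottom interface goes from n = 1.36 toward n = 1.0: no phase shift.
Exactly one π shift → a net half-wave offset.
With one net inversion, destructive interference in reflection requires 2 n t cos θ_r = m λ.
Snell's law: 1.0 sin 26.2° = 1.36 sin θ_r → sin θ_r = 0.325, cos θ_r = 0.946.
Minimum nonzero at m = 1: t = λ / (2 n cos θ_r) = 362 / (2 × 1.36 × 0.946) = 141 nm.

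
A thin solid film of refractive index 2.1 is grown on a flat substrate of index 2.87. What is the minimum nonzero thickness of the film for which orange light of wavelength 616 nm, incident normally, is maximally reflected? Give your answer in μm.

Ray reflecting at the top interface goes from n = 1.0 toward n = 2.1: a half-wave phase shift.
At the lower boundary (n = 2.1 to n = 2.87) the reflected ray undergoes a half-wave phase shift.
The two reflections carry the same phase change, so no net offset.
So the condition for constructive reflection is 2 n t = m λ.
Minimum nonzero at m = 1: t = λ / (2 n) = 616 / (2 × 2.1) = 147 nm.

0.147 μm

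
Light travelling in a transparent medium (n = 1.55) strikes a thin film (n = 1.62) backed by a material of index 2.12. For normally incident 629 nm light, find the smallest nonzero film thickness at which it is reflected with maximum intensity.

194 nm

At the upper boundary (n = 1.55 to n = 1.62) the reflected ray undergoes a half-wave phase shift.
At the lower boundary (n = 1.62 to n = 2.12) the reflected ray undergoes a half-wave phase shift.
The two reflections carry the same phase change, so no net offset.
So the condition for constructive reflection is 2 n t = m λ.
Minimum nonzero at m = 1: t = λ / (2 n) = 629 / (2 × 1.62) = 194 nm.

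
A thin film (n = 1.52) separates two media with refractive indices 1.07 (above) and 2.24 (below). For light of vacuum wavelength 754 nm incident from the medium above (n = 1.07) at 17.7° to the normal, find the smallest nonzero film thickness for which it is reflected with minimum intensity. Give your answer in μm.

At the upper boundary (n = 1.07 to n = 1.52) the reflected ray undergoes a half-wave phase shift.
At the lower boundary (n = 1.52 to n = 2.24) the reflected ray undergoes a half-wave phase shift.
Net: no relative phase inversion (both shifts match).
With no net inversion, destructive interference in reflection requires 2 n t cos θ_r = (m + ½) λ.
Snell's law: 1.07 sin 17.7° = 1.52 sin θ_r → sin θ_r = 0.214, cos θ_r = 0.977.
Minimum at m = 0: t = λ / (4 n cos θ_r) = 754 / (4 × 1.52 × 0.977) = 127 nm.

0.127 μm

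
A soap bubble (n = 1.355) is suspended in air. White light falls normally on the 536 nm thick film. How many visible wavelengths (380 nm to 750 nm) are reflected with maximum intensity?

2

At the upper boundary (n = 1.0 to n = 1.355) the reflected ray undergoes a half-wave phase shift.
Bottom surface (1.355 → 1.0): reflection off a lower-index medium gives no phase shift.
Exactly one π shift → a net half-wave offset.
For strong reflection here: 2 n t = (m + ½) λ.
λ = 2 n t / (m + ½) = 1453 / (m + ½) nm.
m=1: 968 nm (IR); m=2: 581 nm (visible); m=3: 415 nm (visible); m=4: 323 nm (UV).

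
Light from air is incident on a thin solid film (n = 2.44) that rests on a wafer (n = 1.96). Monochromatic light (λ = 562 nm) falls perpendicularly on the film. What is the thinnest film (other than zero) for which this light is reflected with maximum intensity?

Top surface (1.0 → 2.44): reflection off a higher-index medium gives a half-wave phase shift.
Bottom surface (2.44 → 1.96): reflection off a lower-index medium gives no phase shift.
Exactly one π shift → a net half-wave offset.
With one net inversion, constructive interference in reflection requires 2 n t = (m + ½) λ.
Minimum at m = 0: t = λ / (4 n) = 562 / (4 × 2.44) = 57.6 nm.

57.6 nm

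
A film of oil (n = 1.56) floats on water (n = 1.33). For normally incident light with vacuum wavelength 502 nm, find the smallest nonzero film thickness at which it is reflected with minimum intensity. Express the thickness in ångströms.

Ray reflecting at the top interface goes from n = 1.0 toward n = 1.56: a half-wave phase shift.
At the lower boundary (n = 1.56 to n = 1.33) the reflected ray undergoes no phase shift.
Exactly one π shift → a net half-wave offset.
For minimum reflection here: 2 n t = m λ.
Minimum nonzero at m = 1: t = λ / (2 n) = 502 / (2 × 1.56) = 161 nm.

1609 Å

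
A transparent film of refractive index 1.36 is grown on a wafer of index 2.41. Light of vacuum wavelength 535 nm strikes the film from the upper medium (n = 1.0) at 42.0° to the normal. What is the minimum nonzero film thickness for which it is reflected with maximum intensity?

226 nm

Top surface (1.0 → 1.36): reflection off a higher-index medium gives a half-wave phase shift.
Bottom surface (1.36 → 2.41): reflection off a higher-index medium gives a half-wave phase shift.
Net: no relative phase inversion (both shifts match).
With no net inversion, constructive interference in reflection requires 2 n t cos θ_r = m λ.
Snell's law: 1.0 sin 42.0° = 1.36 sin θ_r → sin θ_r = 0.492, cos θ_r = 0.871.
Minimum nonzero at m = 1: t = λ / (2 n cos θ_r) = 535 / (2 × 1.36 × 0.871) = 226 nm.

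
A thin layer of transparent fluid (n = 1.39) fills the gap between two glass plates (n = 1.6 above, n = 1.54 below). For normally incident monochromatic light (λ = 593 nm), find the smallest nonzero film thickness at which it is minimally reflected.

213 nm

Ray reflecting at the top interface goes from n = 1.6 toward n = 1.39: no phase shift.
Bottom surface (1.39 → 1.54): reflection off a higher-index medium gives a half-wave phase shift.
Exactly one π shift → a net half-wave offset.
For dark reflection here: 2 n t = m λ.
Minimum nonzero at m = 1: t = λ / (2 n) = 593 / (2 × 1.39) = 213 nm.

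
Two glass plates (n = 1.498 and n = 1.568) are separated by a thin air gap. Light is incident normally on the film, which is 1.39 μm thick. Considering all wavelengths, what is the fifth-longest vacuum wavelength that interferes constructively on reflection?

At the upper boundary (n = 1.498 to n = 1.0) the reflected ray undergoes no phase shift.
Ray reflecting at the bottom interface goes from n = 1.0 toward n = 1.568: a half-wave phase shift.
The two reflections differ by half a wavelength.
For bright reflection here: 2 n t = (m + ½) λ.
λ = 2 n t / (m + ½). The fifth-longest wavelength is m = 4: λ = 2 × 1.0 × 1390 / 4.50 = 618 nm.

618 nm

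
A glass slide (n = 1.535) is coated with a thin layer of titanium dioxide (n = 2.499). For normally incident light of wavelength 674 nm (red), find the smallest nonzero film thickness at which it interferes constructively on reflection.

Ray reflecting at the top interface goes from n = 1.0 toward n = 2.499: a half-wave phase shift.
Ray reflecting at the bottom interface goes from n = 2.499 toward n = 1.535: no phase shift.
Exactly one π shift → a net half-wave offset.
With one net inversion, constructive interference in reflection requires 2 n t = (m + ½) λ.
Minimum at m = 0: t = λ / (4 n) = 674 / (4 × 2.499) = 67.4 nm.

67.4 nm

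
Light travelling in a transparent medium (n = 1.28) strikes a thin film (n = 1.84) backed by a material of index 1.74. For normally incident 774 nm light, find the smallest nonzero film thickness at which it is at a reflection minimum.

At the upper boundary (n = 1.28 to n = 1.84) the reflected ray undergoes a half-wave phase shift.
At the lower boundary (n = 1.84 to n = 1.74) the reflected ray undergoes no phase shift.
The two reflections differ by half a wavelength.
For minimum reflection here: 2 n t = m λ.
Minimum nonzero at m = 1: t = λ / (2 n) = 774 / (2 × 1.84) = 210 nm.

210 nm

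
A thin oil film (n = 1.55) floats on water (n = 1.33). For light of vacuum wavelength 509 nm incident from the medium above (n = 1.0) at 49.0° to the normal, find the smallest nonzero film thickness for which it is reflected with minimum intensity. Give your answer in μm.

Top surface (1.0 → 1.55): reflection off a higher-index medium gives a half-wave phase shift.
At the lower boundary (n = 1.55 to n = 1.33) the reflected ray undergoes no phase shift.
Net: one phase inversion between the two reflected rays.
With one net inversion, destructive interference in reflection requires 2 n t cos θ_r = m λ.
Snell's law: 1.0 sin 49.0° = 1.55 sin θ_r → sin θ_r = 0.487, cos θ_r = 0.873.
Minimum nonzero at m = 1: t = λ / (2 n cos θ_r) = 509 / (2 × 1.55 × 0.873) = 188 nm.

0.188 μm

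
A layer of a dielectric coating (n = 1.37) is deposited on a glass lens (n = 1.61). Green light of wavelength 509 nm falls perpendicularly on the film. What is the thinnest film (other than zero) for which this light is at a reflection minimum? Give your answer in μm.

Top surface (1.0 → 1.37): reflection off a higher-index medium gives a half-wave phase shift.
Bottom surface (1.37 → 1.61): reflection off a higher-index medium gives a half-wave phase shift.
Net: no relative phase inversion (both shifts match).
So the condition for destructive reflection is 2 n t = (m + ½) λ.
Minimum at m = 0: t = λ / (4 n) = 509 / (4 × 1.37) = 92.9 nm.

0.0929 μm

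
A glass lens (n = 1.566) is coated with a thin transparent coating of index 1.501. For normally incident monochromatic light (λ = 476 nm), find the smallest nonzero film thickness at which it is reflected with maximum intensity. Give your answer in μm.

0.159 μm

Top surface (1.0 → 1.501): reflection off a higher-index medium gives a half-wave phase shift.
At the lower boundary (n = 1.501 to n = 1.566) the reflected ray undergoes a half-wave phase shift.
The two reflections carry the same phase change, so no net offset.
So the condition for constructive reflection is 2 n t = m λ.
Minimum nonzero at m = 1: t = λ / (2 n) = 476 / (2 × 1.501) = 159 nm.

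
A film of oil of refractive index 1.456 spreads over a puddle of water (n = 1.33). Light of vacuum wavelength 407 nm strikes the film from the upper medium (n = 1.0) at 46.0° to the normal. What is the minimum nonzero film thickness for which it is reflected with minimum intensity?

161 nm

At the upper boundary (n = 1.0 to n = 1.456) the reflected ray undergoes a half-wave phase shift.
Bottom surface (1.456 → 1.33): reflection off a lower-index medium gives no phase shift.
The two reflections differ by half a wavelength.
So the condition for destructive reflection is 2 n t cos θ_r = m λ.
Snell's law: 1.0 sin 46.0° = 1.456 sin θ_r → sin θ_r = 0.494, cos θ_r = 0.869.
Minimum nonzero at m = 1: t = λ / (2 n cos θ_r) = 407 / (2 × 1.456 × 0.869) = 161 nm.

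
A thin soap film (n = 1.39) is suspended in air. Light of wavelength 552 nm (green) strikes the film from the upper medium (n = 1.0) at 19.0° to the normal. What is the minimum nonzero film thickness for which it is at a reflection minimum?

Top surface (1.0 → 1.39): reflection off a higher-index medium gives a half-wave phase shift.
Bottom surface (1.39 → 1.0): reflection off a lower-index medium gives no phase shift.
Exactly one π shift → a net half-wave offset.
With one net inversion, destructive interference in reflection requires 2 n t cos θ_r = m λ.
Snell's law: 1.0 sin 19.0° = 1.39 sin θ_r → sin θ_r = 0.234, cos θ_r = 0.972.
Minimum nonzero at m = 1: t = λ / (2 n cos θ_r) = 552 / (2 × 1.39 × 0.972) = 204 nm.

204 nm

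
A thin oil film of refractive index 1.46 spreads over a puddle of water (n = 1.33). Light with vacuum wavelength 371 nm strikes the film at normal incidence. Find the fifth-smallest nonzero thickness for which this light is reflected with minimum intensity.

Ray reflecting at the top interface goes from n = 1.0 toward n = 1.46: a half-wave phase shift.
Ray reflecting at the bottom interface goes from n = 1.46 toward n = 1.33: no phase shift.
Exactly one π shift → a net half-wave offset.
For minimum reflection here: 2 n t = m λ.
The fifth-smallest nonzero thickness corresponds to m = 5: t = m λ / (2 n) = 5.00 × 371 / (2 × 1.46) = 635 nm.

635 nm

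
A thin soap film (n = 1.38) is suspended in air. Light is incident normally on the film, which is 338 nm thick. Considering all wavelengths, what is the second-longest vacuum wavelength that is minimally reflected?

466 nm

Top surface (1.0 → 1.38): reflection off a higher-index medium gives a half-wave phase shift.
Bottom surface (1.38 → 1.0): reflection off a lower-index medium gives no phase shift.
The two reflections differ by half a wavelength.
With one net inversion, destructive interference in reflection requires 2 n t = m λ.
λ = 2 n t / m. The second-longest wavelength is m = 2: λ = 2 × 1.38 × 338 / 2.00 = 466 nm.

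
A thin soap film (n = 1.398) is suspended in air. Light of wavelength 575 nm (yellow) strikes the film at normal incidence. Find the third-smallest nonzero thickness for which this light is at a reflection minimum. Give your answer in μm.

Ray reflecting at the top interface goes from n = 1.0 toward n = 1.398: a half-wave phase shift.
Bottom surface (1.398 → 1.0): reflection off a lower-index medium gives no phase shift.
Net: one phase inversion between the two reflected rays.
So the condition for destructive reflection is 2 n t = m λ.
The third-smallest nonzero thickness corresponds to m = 3: t = m λ / (2 n) = 3.00 × 575 / (2 × 1.398) = 617 nm.

0.617 μm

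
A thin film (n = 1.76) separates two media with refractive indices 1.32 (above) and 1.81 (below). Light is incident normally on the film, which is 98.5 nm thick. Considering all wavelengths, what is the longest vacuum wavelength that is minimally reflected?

Ray reflecting at the top interface goes from n = 1.32 toward n = 1.76: a half-wave phase shift.
Bottom surface (1.76 → 1.81): reflection off a higher-index medium gives a half-wave phase shift.
The two reflections carry the same phase change, so no net offset.
With no net inversion, destructive interference in reflection requires 2 n t = (m + ½) λ.
λ = 2 n t / (m + ½). The longest wavelength is m = 0: λ = 2 × 1.76 × 98.5 / 0.500 = 693 nm.

693 nm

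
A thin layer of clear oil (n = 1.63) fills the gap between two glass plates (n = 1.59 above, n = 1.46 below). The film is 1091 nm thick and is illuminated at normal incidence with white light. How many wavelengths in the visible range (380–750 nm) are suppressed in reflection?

Top surface (1.59 → 1.63): reflection off a higher-index medium gives a half-wave phase shift.
Ray reflecting at the bottom interface goes from n = 1.63 toward n = 1.46: no phase shift.
The two reflections differ by half a wavelength.
With one net inversion, destructive interference in reflection requires 2 n t = m λ.
λ = 2 n t / m = 3557 / m nm.
m=4: 889 nm (IR); m=5: 711 nm (visible); m=6: 593 nm (visible); m=7: 508 nm (visible); m=8: 445 nm (visible); m=9: 395 nm (visible); m=10: 356 nm (UV).

5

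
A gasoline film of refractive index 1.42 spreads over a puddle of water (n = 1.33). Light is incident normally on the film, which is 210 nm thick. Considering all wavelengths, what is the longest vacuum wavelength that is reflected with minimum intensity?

Ray reflecting at the top interface goes from n = 1.0 toward n = 1.42: a half-wave phase shift.
Ray reflecting at the bottom interface goes from n = 1.42 toward n = 1.33: no phase shift.
The two reflections differ by half a wavelength.
For minimum reflection here: 2 n t = m λ.
λ = 2 n t / m. The longest wavelength is m = 1: λ = 2 × 1.42 × 210 / 1.00 = 596 nm.

596 nm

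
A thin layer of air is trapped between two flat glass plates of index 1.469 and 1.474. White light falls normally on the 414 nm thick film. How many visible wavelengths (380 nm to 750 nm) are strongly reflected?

1

At the upper boundary (n = 1.469 to n = 1.0) the reflected ray undergoes no phase shift.
Bottom surface (1.0 → 1.474): reflection off a higher-index medium gives a half-wave phase shift.
Exactly one π shift → a net half-wave offset.
With one net inversion, constructive interference in reflection requires 2 n t = (m + ½) λ.
λ = 2 n t / (m + ½) = 828 / (m + ½) nm.
m=0: 1656 nm (IR); m=1: 552 nm (visible); m=2: 331 nm (UV).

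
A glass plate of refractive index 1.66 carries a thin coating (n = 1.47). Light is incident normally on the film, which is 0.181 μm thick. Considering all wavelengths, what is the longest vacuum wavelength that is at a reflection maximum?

532 nm

Top surface (1.0 → 1.47): reflection off a higher-index medium gives a half-wave phase shift.
At the lower boundary (n = 1.47 to n = 1.66) the reflected ray undergoes a half-wave phase shift.
The two reflections carry the same phase change, so no net offset.
So the condition for constructive reflection is 2 n t = m λ.
λ = 2 n t / m. The longest wavelength is m = 1: λ = 2 × 1.47 × 181 / 1.00 = 532 nm.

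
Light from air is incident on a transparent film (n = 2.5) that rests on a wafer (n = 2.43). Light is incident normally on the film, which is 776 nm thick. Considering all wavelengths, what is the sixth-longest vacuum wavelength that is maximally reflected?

Top surface (1.0 → 2.5): reflection off a higher-index medium gives a half-wave phase shift.
Bottom surface (2.5 → 2.43): reflection off a lower-index medium gives no phase shift.
Exactly one π shift → a net half-wave offset.
For strong reflection here: 2 n t = (m + ½) λ.
λ = 2 n t / (m + ½). The sixth-longest wavelength is m = 5: λ = 2 × 2.5 × 776 / 5.50 = 705 nm.

705 nm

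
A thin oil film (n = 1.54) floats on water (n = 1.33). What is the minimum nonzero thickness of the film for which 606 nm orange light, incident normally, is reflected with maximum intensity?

98.4 nm

Top surface (1.0 → 1.54): reflection off a higher-index medium gives a half-wave phase shift.
Bottom surface (1.54 → 1.33): reflection off a lower-index medium gives no phase shift.
Net: one phase inversion between the two reflected rays.
For maximum reflection here: 2 n t = (m + ½) λ.
Minimum at m = 0: t = λ / (4 n) = 606 / (4 × 1.54) = 98.4 nm.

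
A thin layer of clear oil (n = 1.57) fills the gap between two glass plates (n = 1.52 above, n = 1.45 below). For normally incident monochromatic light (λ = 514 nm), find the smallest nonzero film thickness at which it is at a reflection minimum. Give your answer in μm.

At the upper boundary (n = 1.52 to n = 1.57) the reflected ray undergoes a half-wave phase shift.
At the lower boundary (n = 1.57 to n = 1.45) the reflected ray undergoes no phase shift.
The two reflections differ by half a wavelength.
So the condition for destructive reflection is 2 n t = m λ.
Minimum nonzero at m = 1: t = λ / (2 n) = 514 / (2 × 1.57) = 164 nm.

0.164 μm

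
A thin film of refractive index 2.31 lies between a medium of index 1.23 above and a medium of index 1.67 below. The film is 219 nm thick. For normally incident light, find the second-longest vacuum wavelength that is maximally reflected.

Ray reflecting at the top interface goes from n = 1.23 toward n = 2.31: a half-wave phase shift.
Ray reflecting at the bottom interface goes from n = 2.31 toward n = 1.67: no phase shift.
Exactly one π shift → a net half-wave offset.
So the condition for constructive reflection is 2 n t = (m + ½) λ.
λ = 2 n t / (m + ½). The second-longest wavelength is m = 1: λ = 2 × 2.31 × 219 / 1.50 = 675 nm.

675 nm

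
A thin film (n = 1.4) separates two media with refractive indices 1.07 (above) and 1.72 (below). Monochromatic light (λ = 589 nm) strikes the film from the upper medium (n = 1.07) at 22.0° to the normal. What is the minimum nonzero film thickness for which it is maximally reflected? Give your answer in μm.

0.220 μm

Ray reflecting at the top interface goes from n = 1.07 toward n = 1.4: a half-wave phase shift.
At the lower boundary (n = 1.4 to n = 1.72) the reflected ray undergoes a half-wave phase shift.
The two reflections carry the same phase change, so no net offset.
For maximum reflection here: 2 n t cos θ_r = m λ.
Snell's law: 1.07 sin 22.0° = 1.4 sin θ_r → sin θ_r = 0.286, cos θ_r = 0.958.
Minimum nonzero at m = 1: t = λ / (2 n cos θ_r) = 589 / (2 × 1.4 × 0.958) = 220 nm.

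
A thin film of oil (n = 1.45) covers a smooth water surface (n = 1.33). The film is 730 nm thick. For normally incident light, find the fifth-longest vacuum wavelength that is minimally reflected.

At the upper boundary (n = 1.0 to n = 1.45) the reflected ray undergoes a half-wave phase shift.
Ray reflecting at the bottom interface goes from n = 1.45 toward n = 1.33: no phase shift.
The two reflections differ by half a wavelength.
So the condition for destructive reflection is 2 n t = m λ.
λ = 2 n t / m. The fifth-longest wavelength is m = 5: λ = 2 × 1.45 × 730 / 5.00 = 423 nm.

423 nm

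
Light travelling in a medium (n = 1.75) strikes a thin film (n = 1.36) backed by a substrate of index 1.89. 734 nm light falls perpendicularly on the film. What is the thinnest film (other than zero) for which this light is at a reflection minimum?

Top surface (1.75 → 1.36): reflection off a lower-index medium gives no phase shift.
Ray reflecting at the bottom interface goes from n = 1.36 toward n = 1.89: a half-wave phase shift.
Net: one phase inversion between the two reflected rays.
For dark reflection here: 2 n t = m λ.
Minimum nonzero at m = 1: t = λ / (2 n) = 734 / (2 × 1.36) = 270 nm.

270 nm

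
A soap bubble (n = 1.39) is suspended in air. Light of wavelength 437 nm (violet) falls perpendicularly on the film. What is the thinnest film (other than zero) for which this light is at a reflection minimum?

Top surface (1.0 → 1.39): reflection off a higher-index medium gives a half-wave phase shift.
At the lower boundary (n = 1.39 to n = 1.0) the reflected ray undergoes no phase shift.
Exactly one π shift → a net half-wave offset.
For weak reflection here: 2 n t = m λ.
Minimum nonzero at m = 1: t = λ / (2 n) = 437 / (2 × 1.39) = 157 nm.

157 nm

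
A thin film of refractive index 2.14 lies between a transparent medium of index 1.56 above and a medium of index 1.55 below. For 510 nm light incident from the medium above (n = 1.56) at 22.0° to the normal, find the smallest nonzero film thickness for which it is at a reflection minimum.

124 nm

Ray reflecting at the top interface goes from n = 1.56 toward n = 2.14: a half-wave phase shift.
At the lower boundary (n = 2.14 to n = 1.55) the reflected ray undergoes no phase shift.
The two reflections differ by half a wavelength.
So the condition for destructive reflection is 2 n t cos θ_r = m λ.
Snell's law: 1.56 sin 22.0° = 2.14 sin θ_r → sin θ_r = 0.273, cos θ_r = 0.962.
Minimum nonzero at m = 1: t = λ / (2 n cos θ_r) = 510 / (2 × 2.14 × 0.962) = 124 nm.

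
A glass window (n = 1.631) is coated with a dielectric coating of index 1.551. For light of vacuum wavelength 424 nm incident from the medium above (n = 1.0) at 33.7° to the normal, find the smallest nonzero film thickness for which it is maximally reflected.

146 nm

Ray reflecting at the top interface goes from n = 1.0 toward n = 1.551: a half-wave phase shift.
Ray reflecting at the bottom interface goes from n = 1.551 toward n = 1.631: a half-wave phase shift.
Net: no relative phase inversion (both shifts match).
With no net inversion, constructive interference in reflection requires 2 n t cos θ_r = m λ.
Snell's law: 1.0 sin 33.7° = 1.551 sin θ_r → sin θ_r = 0.358, cos θ_r = 0.934.
Minimum nonzero at m = 1: t = λ / (2 n cos θ_r) = 424 / (2 × 1.551 × 0.934) = 146 nm.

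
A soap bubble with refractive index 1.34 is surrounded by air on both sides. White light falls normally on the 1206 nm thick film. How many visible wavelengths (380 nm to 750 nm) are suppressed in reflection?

4

Top surface (1.0 → 1.34): reflection off a higher-index medium gives a half-wave phase shift.
At the lower boundary (n = 1.34 to n = 1.0) the reflected ray undergoes no phase shift.
Exactly one π shift → a net half-wave offset.
With one net inversion, destructive interference in reflection requires 2 n t = m λ.
λ = 2 n t / m = 3232 / m nm.
m=4: 808 nm (IR); m=5: 646 nm (visible); m=6: 539 nm (visible); m=7: 462 nm (visible); m=8: 404 nm (visible); m=9: 359 nm (UV).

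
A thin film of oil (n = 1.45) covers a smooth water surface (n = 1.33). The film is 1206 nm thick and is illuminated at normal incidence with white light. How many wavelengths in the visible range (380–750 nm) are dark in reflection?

5

At the upper boundary (n = 1.0 to n = 1.45) the reflected ray undergoes a half-wave phase shift.
Bottom surface (1.45 → 1.33): reflection off a lower-index medium gives no phase shift.
Net: one phase inversion between the two reflected rays.
With one net inversion, destructive interference in reflection requires 2 n t = m λ.
λ = 2 n t / m = 3497 / m nm.
m=4: 874 nm (IR); m=5: 699 nm (visible); m=6: 583 nm (visible); m=7: 500 nm (visible); m=8: 437 nm (visible); m=9: 389 nm (visible); m=10: 350 nm (UV).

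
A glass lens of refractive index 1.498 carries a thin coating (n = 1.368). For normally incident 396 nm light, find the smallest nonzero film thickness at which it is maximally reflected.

At the upper boundary (n = 1.0 to n = 1.368) the reflected ray undergoes a half-wave phase shift.
Ray reflecting at the bottom interface goes from n = 1.368 toward n = 1.498: a half-wave phase shift.
The two reflections carry the same phase change, so no net offset.
With no net inversion, constructive interference in reflection requires 2 n t = m λ.
Minimum nonzero at m = 1: t = λ / (2 n) = 396 / (2 × 1.368) = 145 nm.

145 nm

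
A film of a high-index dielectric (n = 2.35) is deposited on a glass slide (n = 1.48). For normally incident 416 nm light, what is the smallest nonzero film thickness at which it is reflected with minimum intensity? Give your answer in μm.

At the upper boundary (n = 1.0 to n = 2.35) the reflected ray undergoes a half-wave phase shift.
Ray reflecting at the bottom interface goes from n = 2.35 toward n = 1.48: no phase shift.
Net: one phase inversion between the two reflected rays.
So the condition for destructive reflection is 2 n t = m λ.
The smallest nonzero thickness corresponds to m = 1: t = m λ / (2 n) = 1.00 × 416 / (2 × 2.35) = 88.5 nm.

0.0885 μm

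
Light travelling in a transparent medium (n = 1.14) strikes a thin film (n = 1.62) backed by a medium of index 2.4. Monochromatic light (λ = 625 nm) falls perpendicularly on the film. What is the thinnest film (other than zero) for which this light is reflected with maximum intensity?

Ray reflecting at the top interface goes from n = 1.14 toward n = 1.62: a half-wave phase shift.
Ray reflecting at the bottom interface goes from n = 1.62 toward n = 2.4: a half-wave phase shift.
The two reflections carry the same phase change, so no net offset.
For strong reflection here: 2 n t = m λ.
Minimum nonzero at m = 1: t = λ / (2 n) = 625 / (2 × 1.62) = 193 nm.

193 nm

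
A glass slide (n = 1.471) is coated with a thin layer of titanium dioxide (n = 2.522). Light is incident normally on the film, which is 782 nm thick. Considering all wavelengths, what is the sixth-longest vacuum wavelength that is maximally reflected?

Top surface (1.0 → 2.522): reflection off a higher-index medium gives a half-wave phase shift.
At the lower boundary (n = 2.522 to n = 1.471) the reflected ray undergoes no phase shift.
Net: one phase inversion between the two reflected rays.
So the condition for constructive reflection is 2 n t = (m + ½) λ.
λ = 2 n t / (m + ½). The sixth-longest wavelength is m = 5: λ = 2 × 2.522 × 782 / 5.50 = 717 nm.

717 nm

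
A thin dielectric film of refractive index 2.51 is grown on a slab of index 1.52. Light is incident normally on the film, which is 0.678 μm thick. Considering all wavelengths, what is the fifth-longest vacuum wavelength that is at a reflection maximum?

Ray reflecting at the top interface goes from n = 1.0 toward n = 2.51: a half-wave phase shift.
Bottom surface (2.51 → 1.52): reflection off a lower-index medium gives no phase shift.
The two reflections differ by half a wavelength.
For maximum reflection here: 2 n t = (m + ½) λ.
λ = 2 n t / (m + ½). The fifth-longest wavelength is m = 4: λ = 2 × 2.51 × 678 / 4.50 = 756 nm.

756 nm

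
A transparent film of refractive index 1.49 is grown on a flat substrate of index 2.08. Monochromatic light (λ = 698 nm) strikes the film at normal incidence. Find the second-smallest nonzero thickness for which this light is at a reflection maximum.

468 nm

At the upper boundary (n = 1.0 to n = 1.49) the reflected ray undergoes a half-wave phase shift.
Bottom surface (1.49 → 2.08): reflection off a higher-index medium gives a half-wave phase shift.
Zero or two π shifts → no net half-wave offset.
So the condition for constructive reflection is 2 n t = m λ.
The second-smallest nonzero thickness corresponds to m = 2: t = m λ / (2 n) = 2.00 × 698 / (2 × 1.49) = 468 nm.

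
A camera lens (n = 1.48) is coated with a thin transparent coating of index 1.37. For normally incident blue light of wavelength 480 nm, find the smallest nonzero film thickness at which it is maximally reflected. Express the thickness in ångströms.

1752 Å

Ray reflecting at the top interface goes from n = 1.0 toward n = 1.37: a half-wave phase shift.
Ray reflecting at the bottom interface goes from n = 1.37 toward n = 1.48: a half-wave phase shift.
Net: no relative phase inversion (both shifts match).
With no net inversion, constructive interference in reflection requires 2 n t = m λ.
Minimum nonzero at m = 1: t = λ / (2 n) = 480 / (2 × 1.37) = 175 nm.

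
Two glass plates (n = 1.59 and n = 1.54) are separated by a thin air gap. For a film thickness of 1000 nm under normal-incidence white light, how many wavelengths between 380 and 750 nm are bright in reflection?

Ray reflecting at the top interface goes from n = 1.59 toward n = 1.0: no phase shift.
At the lower boundary (n = 1.0 to n = 1.54) the reflected ray undergoes a half-wave phase shift.
Exactly one π shift → a net half-wave offset.
With one net inversion, constructive interference in reflection requires 2 n t = (m + ½) λ.
λ = 2 n t / (m + ½) = 2000 / (m + ½) nm.
m=2: 800 nm (IR); m=3: 571 nm (visible); m=4: 444 nm (visible); m=5: 364 nm (UV).

2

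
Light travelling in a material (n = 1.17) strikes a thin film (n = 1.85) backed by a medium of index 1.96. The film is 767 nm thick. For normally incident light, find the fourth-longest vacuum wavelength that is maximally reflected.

Top surface (1.17 → 1.85): reflection off a higher-index medium gives a half-wave phase shift.
At the lower boundary (n = 1.85 to n = 1.96) the reflected ray undergoes a half-wave phase shift.
The two reflections carry the same phase change, so no net offset.
So the condition for constructive reflection is 2 n t = m λ.
λ = 2 n t / m. The fourth-longest wavelength is m = 4: λ = 2 × 1.85 × 767 / 4.00 = 709 nm.

709 nm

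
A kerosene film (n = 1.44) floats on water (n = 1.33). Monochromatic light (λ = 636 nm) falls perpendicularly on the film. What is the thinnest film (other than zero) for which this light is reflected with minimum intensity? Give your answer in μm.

0.221 μm

Top surface (1.0 → 1.44): reflection off a higher-index medium gives a half-wave phase shift.
At the lower boundary (n = 1.44 to n = 1.33) the reflected ray undergoes no phase shift.
The two reflections differ by half a wavelength.
For minimum reflection here: 2 n t = m λ.
Minimum nonzero at m = 1: t = λ / (2 n) = 636 / (2 × 1.44) = 221 nm.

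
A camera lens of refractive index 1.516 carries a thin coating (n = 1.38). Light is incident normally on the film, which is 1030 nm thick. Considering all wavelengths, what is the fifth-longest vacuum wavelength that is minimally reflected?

632 nm

At the upper boundary (n = 1.0 to n = 1.38) the reflected ray undergoes a half-wave phase shift.
Bottom surface (1.38 → 1.516): reflection off a higher-index medium gives a half-wave phase shift.
Zero or two π shifts → no net half-wave offset.
So the condition for destructive reflection is 2 n t = (m + ½) λ.
λ = 2 n t / (m + ½). The fifth-longest wavelength is m = 4: λ = 2 × 1.38 × 1030 / 4.50 = 632 nm.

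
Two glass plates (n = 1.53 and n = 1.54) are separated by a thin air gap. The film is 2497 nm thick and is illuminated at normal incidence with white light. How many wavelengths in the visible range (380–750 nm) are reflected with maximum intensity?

Top surface (1.53 → 1.0): reflection off a lower-index medium gives no phase shift.
Ray reflecting at the bottom interface goes from n = 1.0 toward n = 1.54: a half-wave phase shift.
Exactly one π shift → a net half-wave offset.
So the condition for constructive reflection is 2 n t = (m + ½) λ.
λ = 2 n t / (m + ½) = 4994 / (m + ½) nm.
m=6: 768 nm (IR); m=7: 666 nm (visible); m=8: 588 nm (visible); m=9: 526 nm (visible); m=10: 476 nm (visible); m=11: 434 nm (visible); m=12: 400 nm (visible); m=13: 370 nm (UV).

6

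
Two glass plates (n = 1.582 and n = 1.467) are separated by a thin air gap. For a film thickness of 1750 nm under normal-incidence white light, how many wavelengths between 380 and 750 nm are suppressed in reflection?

Top surface (1.582 → 1.0): reflection off a lower-index medium gives no phase shift.
Bottom surface (1.0 → 1.467): reflection off a higher-index medium gives a half-wave phase shift.
Exactly one π shift → a net half-wave offset.
So the condition for destructive reflection is 2 n t = m λ.
λ = 2 n t / m = 3500 / m nm.
m=4: 875 nm (IR); m=5: 700 nm (visible); m=6: 583 nm (visible); m=7: 500 nm (visible); m=8: 438 nm (visible); m=9: 389 nm (visible); m=10: 350 nm (UV).

5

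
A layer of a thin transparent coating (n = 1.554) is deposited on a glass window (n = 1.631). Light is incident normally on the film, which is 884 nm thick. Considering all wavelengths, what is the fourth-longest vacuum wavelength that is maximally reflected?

At the upper boundary (n = 1.0 to n = 1.554) the reflected ray undergoes a half-wave phase shift.
Bottom surface (1.554 → 1.631): reflection off a higher-index medium gives a half-wave phase shift.
Zero or two π shifts → no net half-wave offset.
With no net inversion, constructive interference in reflection requires 2 n t = m λ.
λ = 2 n t / m. The fourth-longest wavelength is m = 4: λ = 2 × 1.554 × 884 / 4.00 = 687 nm.

687 nm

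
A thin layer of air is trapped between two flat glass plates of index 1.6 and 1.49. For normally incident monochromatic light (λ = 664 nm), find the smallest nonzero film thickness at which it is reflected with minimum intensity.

At the upper boundary (n = 1.6 to n = 1.0) the reflected ray undergoes no phase shift.
Bottom surface (1.0 → 1.49): reflection off a higher-index medium gives a half-wave phase shift.
Exactly one π shift → a net half-wave offset.
So the condition for destructive reflection is 2 n t = m λ.
Minimum nonzero at m = 1: t = λ / (2 n) = 664 / (2 × 1.0) = 332 nm.

332 nm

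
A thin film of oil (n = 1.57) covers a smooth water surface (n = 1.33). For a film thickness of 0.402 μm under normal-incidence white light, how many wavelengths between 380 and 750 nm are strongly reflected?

1

Top surface (1.0 → 1.57): reflection off a higher-index medium gives a half-wave phase shift.
Ray reflecting at the bottom interface goes from n = 1.57 toward n = 1.33: no phase shift.
The two reflections differ by half a wavelength.
So the condition for constructive reflection is 2 n t = (m + ½) λ.
λ = 2 n t / (m + ½) = 1262 / (m + ½) nm.
m=1: 842 nm (IR); m=2: 505 nm (visible); m=3: 361 nm (UV).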